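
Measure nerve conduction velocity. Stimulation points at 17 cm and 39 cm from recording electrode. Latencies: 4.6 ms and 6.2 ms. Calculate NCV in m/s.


Distance = (39 - 17) / 100 = 0.22 m
dt = (6.2 - 4.6) / 1000 = 0.0016 s
NCV = dist / dt = 137.5 m/s


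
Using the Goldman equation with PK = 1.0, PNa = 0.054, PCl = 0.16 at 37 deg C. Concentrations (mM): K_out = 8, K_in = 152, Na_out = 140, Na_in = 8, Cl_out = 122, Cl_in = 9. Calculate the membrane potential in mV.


Vm = (RT/F)*ln((PK*Ko + PNa*Nao + PCl*Cli)/(PK*Ki + PNa*Nai + PCl*Clo))
Numer = 17, Denom = 171.952
Vm = -61.84 mV


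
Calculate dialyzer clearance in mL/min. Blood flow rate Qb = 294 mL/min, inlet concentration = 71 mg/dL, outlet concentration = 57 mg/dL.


K = Qb * (Cb_in - Cb_out) / Cb_in
K = 294 * (71 - 57) / 71
K = 57.97 mL/min


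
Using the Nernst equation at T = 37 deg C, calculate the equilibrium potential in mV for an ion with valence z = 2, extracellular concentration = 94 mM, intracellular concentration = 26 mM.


E = (RT/(zF)) * ln(C_out/C_in)
T = 37 + 273.15 = 310.15 K
E = (8.314 * 310.15 / (2 * 96485)) * ln(94/26)
E = 17.17 mV


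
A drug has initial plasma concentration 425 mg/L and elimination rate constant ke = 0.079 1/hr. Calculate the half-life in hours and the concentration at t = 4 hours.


t_half = ln(2) / ke = 0.693147 / 0.079 = 8.774 hr
C(t) = C0 * exp(-ke*t) = 425 * exp(-0.079*4)
C(4) = 309.9 mg/L


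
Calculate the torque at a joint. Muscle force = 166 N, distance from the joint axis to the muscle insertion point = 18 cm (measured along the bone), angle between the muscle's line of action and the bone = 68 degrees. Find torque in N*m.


Torque = F * d * sin(theta)   (moment arm = d*sin(theta))
d = 18 cm = 0.18 m
Torque = 166 * 0.18 * sin(68)
Torque = 27.7 N*m


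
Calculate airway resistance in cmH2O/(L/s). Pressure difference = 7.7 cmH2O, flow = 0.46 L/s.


R = dP / flow
R = 7.7 / 0.46
R = 16.74 cmH2O/(L/s)


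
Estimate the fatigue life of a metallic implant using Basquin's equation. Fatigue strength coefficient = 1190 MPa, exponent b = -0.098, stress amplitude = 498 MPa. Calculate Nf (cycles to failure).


sigma_a = sigma_f' * (2Nf)^b
2Nf = (sigma_a/sigma_f')^(1/b)
2Nf = (498/1190)^(1/-0.098)
2Nf = 7250.7656
Nf = 3625


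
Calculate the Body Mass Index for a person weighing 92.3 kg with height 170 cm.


BMI = weight / height^2
height = 170 cm = 1.7 m
BMI = 92.3 / 1.7^2
BMI = 31.94 kg/m^2


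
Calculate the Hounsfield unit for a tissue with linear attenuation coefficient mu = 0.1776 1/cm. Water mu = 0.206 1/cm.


HU = ((mu_tissue - mu_water) / mu_water) * 1000
HU = ((0.1776 - 0.206) / 0.206) * 1000
HU = -137.9


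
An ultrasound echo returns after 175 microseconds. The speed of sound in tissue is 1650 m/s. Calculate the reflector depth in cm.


depth = c * t / 2
t = 175 us = 1.7500e-04 s
depth = 1650 * 1.7500e-04 / 2
depth = 0.144375 m = 14.4375 cm


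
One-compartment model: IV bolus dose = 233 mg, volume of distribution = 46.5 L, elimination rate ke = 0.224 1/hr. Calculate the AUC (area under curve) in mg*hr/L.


C0 = Dose/Vd = 233/46.5 = 5.01075 mg/L
AUC = C0/ke = 5.01075/0.224
AUC = 22.37 mg*hr/L


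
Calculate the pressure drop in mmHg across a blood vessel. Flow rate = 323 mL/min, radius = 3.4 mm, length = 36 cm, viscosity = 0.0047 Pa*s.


dP = 8*mu*L*Q / (pi*r^4)
Q = 323 mL/min = 5.38333e-06 m^3/s
dP = 173.57 Pa = 173.57 / 133.322 mmHg = 1.302 mmHg


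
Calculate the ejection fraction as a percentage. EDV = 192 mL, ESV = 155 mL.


SV = EDV - ESV = 192 - 155 = 37 mL
EF = SV/EDV * 100 = 37/192 * 100
EF = 19.27%


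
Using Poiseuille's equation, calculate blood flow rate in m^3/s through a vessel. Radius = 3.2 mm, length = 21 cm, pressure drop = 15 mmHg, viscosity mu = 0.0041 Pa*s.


Q = pi*r^4*dP / (8*mu*L)
r = 0.0032 m, L = 0.21 m
dP = 15 mmHg = 1999.83 Pa
Q = 9.5642e-05 m^3/s


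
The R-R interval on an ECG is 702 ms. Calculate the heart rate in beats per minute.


HR = 60 / RR_interval(s)
RR = 702 ms = 0.702 s
HR = 60 / 0.702 = 85.47 bpm


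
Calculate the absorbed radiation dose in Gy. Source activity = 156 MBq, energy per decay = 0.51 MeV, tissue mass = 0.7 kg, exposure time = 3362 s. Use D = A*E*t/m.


A = 156 MBq = 1.5600e+08 Bq
E = 0.51 MeV = 8.1702e-14 J
D = A*E*t/m = 1.5600e+08*8.1702e-14*3362/0.7
D = 0.06121 Gy


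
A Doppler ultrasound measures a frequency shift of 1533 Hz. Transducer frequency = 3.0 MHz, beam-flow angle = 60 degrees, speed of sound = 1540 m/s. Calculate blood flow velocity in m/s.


v = fd * c / (2 * f0 * cos(theta))
v = 1533 * 1540 / (2 * 3.0000e+06 * cos(60))
v = 0.7869 m/s


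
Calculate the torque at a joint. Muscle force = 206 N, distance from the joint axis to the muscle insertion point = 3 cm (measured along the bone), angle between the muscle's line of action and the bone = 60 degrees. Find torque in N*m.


Torque = F * d * sin(theta)   (moment arm = d*sin(theta))
d = 3 cm = 0.03 m
Torque = 206 * 0.03 * sin(60)
Torque = 5.352 N*m


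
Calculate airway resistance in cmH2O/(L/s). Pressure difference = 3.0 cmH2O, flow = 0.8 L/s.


R = dP / flow
R = 3.0 / 0.8
R = 3.75 cmH2O/(L/s)


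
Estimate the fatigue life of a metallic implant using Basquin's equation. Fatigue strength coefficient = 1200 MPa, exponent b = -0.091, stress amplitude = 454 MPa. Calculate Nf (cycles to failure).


sigma_a = sigma_f' * (2Nf)^b
2Nf = (sigma_a/sigma_f')^(1/b)
2Nf = (454/1200)^(1/-0.091)
2Nf = 43525.181
Nf = 2.176e+04


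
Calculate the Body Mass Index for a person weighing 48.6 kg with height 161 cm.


BMI = weight / height^2
height = 161 cm = 1.61 m
BMI = 48.6 / 1.61^2
BMI = 18.75 kg/m^2


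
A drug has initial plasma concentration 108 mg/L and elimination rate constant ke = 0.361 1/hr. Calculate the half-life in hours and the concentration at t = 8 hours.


t_half = ln(2) / ke = 0.693147 / 0.361 = 1.92 hr
C(t) = C0 * exp(-ke*t) = 108 * exp(-0.361*8)
C(8) = 6.014 mg/L


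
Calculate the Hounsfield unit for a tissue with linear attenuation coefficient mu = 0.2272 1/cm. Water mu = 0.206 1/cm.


HU = ((mu_tissue - mu_water) / mu_water) * 1000
HU = ((0.2272 - 0.206) / 0.206) * 1000
HU = 102.9


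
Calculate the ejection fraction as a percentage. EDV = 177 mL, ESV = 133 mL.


SV = EDV - ESV = 177 - 133 = 44 mL
EF = SV/EDV * 100 = 44/177 * 100
EF = 24.86%


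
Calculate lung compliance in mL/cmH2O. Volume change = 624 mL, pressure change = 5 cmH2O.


C = dV / dP
C = 624 / 5
C = 124.8 mL/cmH2O


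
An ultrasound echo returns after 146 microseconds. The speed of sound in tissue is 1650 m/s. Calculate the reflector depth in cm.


depth = c * t / 2
t = 146 us = 1.4600e-04 s
depth = 1650 * 1.4600e-04 / 2
depth = 0.12045 m = 12.045 cm


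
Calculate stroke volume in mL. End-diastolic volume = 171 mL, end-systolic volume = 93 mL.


SV = EDV - ESV
SV = 171 - 93
SV = 78 mL


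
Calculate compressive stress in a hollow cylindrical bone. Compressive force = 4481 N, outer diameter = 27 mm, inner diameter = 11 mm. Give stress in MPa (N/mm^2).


A = pi*(r_o^2 - r_i^2)
r_o = 13.5 mm, r_i = 5.5 mm
A = 477.522 mm^2
sigma = F/A = 4481 / 477.522
sigma = 9.384 MPa


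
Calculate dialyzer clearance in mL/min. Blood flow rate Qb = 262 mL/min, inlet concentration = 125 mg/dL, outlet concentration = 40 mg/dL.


K = Qb * (Cb_in - Cb_out) / Cb_in
K = 262 * (125 - 40) / 125
K = 178.2 mL/min


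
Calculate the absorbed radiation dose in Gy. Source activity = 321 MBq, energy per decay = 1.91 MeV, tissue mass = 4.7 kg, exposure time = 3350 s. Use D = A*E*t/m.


A = 321 MBq = 3.2100e+08 Bq
E = 1.91 MeV = 3.05982e-13 J
D = A*E*t/m = 3.2100e+08*3.05982e-13*3350/4.7
D = 0.07001 Gy


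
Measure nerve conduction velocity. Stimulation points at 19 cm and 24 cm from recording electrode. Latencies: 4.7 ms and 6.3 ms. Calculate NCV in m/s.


Distance = (24 - 19) / 100 = 0.05 m
dt = (6.3 - 4.7) / 1000 = 0.0016 s
NCV = dist / dt = 31.25 m/s


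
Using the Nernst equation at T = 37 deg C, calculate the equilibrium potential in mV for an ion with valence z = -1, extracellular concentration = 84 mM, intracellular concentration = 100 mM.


E = (RT/(zF)) * ln(C_out/C_in)
T = 37 + 273.15 = 310.15 K
E = (8.314 * 310.15 / (-1 * 96485)) * ln(84/100)
E = 4.66 mV


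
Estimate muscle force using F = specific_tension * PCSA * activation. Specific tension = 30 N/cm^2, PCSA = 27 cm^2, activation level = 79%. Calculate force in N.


F = sigma * PCSA * activation
F = 30 * 27 * 0.79
F = 639.9 N


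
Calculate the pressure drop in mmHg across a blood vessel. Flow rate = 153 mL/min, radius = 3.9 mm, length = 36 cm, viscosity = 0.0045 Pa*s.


dP = 8*mu*L*Q / (pi*r^4)
Q = 153 mL/min = 2.55e-06 m^3/s
dP = 45.4712 Pa = 45.4712 / 133.322 mmHg = 0.3411 mmHg


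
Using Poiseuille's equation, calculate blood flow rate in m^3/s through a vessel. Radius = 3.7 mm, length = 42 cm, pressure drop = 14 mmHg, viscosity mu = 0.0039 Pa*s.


Q = pi*r^4*dP / (8*mu*L)
r = 0.0037 m, L = 0.42 m
dP = 14 mmHg = 1866.508 Pa
Q = 8.3865e-05 m^3/s


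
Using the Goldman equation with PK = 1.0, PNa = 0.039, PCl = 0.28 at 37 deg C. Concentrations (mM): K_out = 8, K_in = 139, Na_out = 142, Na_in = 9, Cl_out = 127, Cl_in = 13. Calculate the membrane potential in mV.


Vm = (RT/F)*ln((PK*Ko + PNa*Nao + PCl*Cli)/(PK*Ki + PNa*Nai + PCl*Clo))
Numer = 17.178, Denom = 174.911
Vm = -62.02 mV


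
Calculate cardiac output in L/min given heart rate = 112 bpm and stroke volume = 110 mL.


CO = HR * SV
CO = 112 * 110 / 1000
CO = 12.32 L/min


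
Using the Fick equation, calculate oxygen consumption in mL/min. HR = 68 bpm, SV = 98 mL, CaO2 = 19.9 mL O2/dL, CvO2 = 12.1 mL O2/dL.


CO = HR*SV = 68*98/1000 = 6.664 L/min
a-v O2 diff = 19.9 - 12.1 = 7.8 mL/dL
VO2 = CO * (CaO2-CvO2) * 10 dL/L
VO2 = 6.664 * 7.8 * 10
VO2 = 519.8 mL/min


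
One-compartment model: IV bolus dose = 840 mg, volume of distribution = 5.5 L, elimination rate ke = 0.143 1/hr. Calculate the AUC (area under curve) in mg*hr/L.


C0 = Dose/Vd = 840/5.5 = 152.727 mg/L
AUC = C0/ke = 152.727/0.143
AUC = 1068 mg*hr/L


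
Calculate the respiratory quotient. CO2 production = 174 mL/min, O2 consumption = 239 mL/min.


RQ = VCO2 / VO2
RQ = 174 / 239
RQ = 0.728


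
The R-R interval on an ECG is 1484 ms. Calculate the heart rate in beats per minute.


HR = 60 / RR_interval(s)
RR = 1484 ms = 1.484 s
HR = 60 / 1.484 = 40.43 bpm


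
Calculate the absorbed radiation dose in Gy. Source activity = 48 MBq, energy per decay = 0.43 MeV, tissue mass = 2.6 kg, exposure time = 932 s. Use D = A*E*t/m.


A = 48 MBq = 4.8000e+07 Bq
E = 0.43 MeV = 6.8886e-14 J
D = A*E*t/m = 4.8000e+07*6.8886e-14*932/2.6
D = 0.001185 Gy


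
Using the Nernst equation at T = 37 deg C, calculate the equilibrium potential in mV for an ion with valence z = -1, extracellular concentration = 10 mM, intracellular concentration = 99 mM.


E = (RT/(zF)) * ln(C_out/C_in)
T = 37 + 273.15 = 310.15 K
E = (8.314 * 310.15 / (-1 * 96485)) * ln(10/99)
E = 61.27 mV


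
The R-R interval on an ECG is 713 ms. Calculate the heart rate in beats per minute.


HR = 60 / RR_interval(s)
RR = 713 ms = 0.713 s
HR = 60 / 0.713 = 84.15 bpm


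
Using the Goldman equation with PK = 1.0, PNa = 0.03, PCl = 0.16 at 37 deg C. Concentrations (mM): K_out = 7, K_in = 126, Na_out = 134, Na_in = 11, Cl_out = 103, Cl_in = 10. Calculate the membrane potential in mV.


Vm = (RT/F)*ln((PK*Ko + PNa*Nao + PCl*Cli)/(PK*Ki + PNa*Nai + PCl*Clo))
Numer = 12.62, Denom = 142.81
Vm = -64.84 mV


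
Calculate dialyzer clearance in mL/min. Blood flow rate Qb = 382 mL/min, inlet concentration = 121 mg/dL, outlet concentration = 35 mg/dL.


K = Qb * (Cb_in - Cb_out) / Cb_in
K = 382 * (121 - 35) / 121
K = 271.5 mL/min


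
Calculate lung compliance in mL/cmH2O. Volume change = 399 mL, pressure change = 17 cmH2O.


C = dV / dP
C = 399 / 17
C = 23.47 mL/cmH2O


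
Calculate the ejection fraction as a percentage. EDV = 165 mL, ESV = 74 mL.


SV = EDV - ESV = 165 - 74 = 91 mL
EF = SV/EDV * 100 = 91/165 * 100
EF = 55.15%


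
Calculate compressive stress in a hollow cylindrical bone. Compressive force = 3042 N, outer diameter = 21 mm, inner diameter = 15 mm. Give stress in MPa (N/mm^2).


A = pi*(r_o^2 - r_i^2)
r_o = 10.5 mm, r_i = 7.5 mm
A = 169.646 mm^2
sigma = F/A = 3042 / 169.646
sigma = 17.93 MPa


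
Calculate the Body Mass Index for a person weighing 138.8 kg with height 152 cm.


BMI = weight / height^2
height = 152 cm = 1.52 m
BMI = 138.8 / 1.52^2
BMI = 60.08 kg/m^2


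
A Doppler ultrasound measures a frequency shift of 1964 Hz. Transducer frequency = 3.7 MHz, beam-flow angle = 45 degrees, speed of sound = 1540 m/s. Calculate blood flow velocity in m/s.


v = fd * c / (2 * f0 * cos(theta))
v = 1964 * 1540 / (2 * 3.7000e+06 * cos(45))
v = 0.578 m/s


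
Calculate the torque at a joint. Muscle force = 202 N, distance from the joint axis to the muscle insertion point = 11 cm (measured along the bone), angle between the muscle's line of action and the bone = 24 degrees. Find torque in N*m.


Torque = F * d * sin(theta)   (moment arm = d*sin(theta))
d = 11 cm = 0.11 m
Torque = 202 * 0.11 * sin(24)
Torque = 9.038 N*m


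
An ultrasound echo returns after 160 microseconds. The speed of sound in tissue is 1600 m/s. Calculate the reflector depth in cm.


depth = c * t / 2
t = 160 us = 1.6000e-04 s
depth = 1600 * 1.6000e-04 / 2
depth = 0.128 m = 12.8 cm


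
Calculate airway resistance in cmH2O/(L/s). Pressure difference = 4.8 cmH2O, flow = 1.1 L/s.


R = dP / flow
R = 4.8 / 1.1
R = 4.364 cmH2O/(L/s)


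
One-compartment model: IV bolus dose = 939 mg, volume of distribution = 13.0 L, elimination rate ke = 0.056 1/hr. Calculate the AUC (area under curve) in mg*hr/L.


C0 = Dose/Vd = 939/13.0 = 72.2308 mg/L
AUC = C0/ke = 72.2308/0.056
AUC = 1290 mg*hr/L


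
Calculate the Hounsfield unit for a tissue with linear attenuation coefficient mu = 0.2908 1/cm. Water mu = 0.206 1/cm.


HU = ((mu_tissue - mu_water) / mu_water) * 1000
HU = ((0.2908 - 0.206) / 0.206) * 1000
HU = 411.7


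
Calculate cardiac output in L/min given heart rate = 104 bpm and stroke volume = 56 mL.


CO = HR * SV
CO = 104 * 56 / 1000
CO = 5.824 L/min


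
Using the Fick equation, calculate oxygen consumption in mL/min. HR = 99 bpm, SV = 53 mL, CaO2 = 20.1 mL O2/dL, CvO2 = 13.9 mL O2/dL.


CO = HR*SV = 99*53/1000 = 5.247 L/min
a-v O2 diff = 20.1 - 13.9 = 6.2 mL/dL
VO2 = CO * (CaO2-CvO2) * 10 dL/L
VO2 = 5.247 * 6.2 * 10
VO2 = 325.3 mL/min


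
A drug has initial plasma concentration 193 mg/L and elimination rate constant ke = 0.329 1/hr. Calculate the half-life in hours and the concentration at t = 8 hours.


t_half = ln(2) / ke = 0.693147 / 0.329 = 2.107 hr
C(t) = C0 * exp(-ke*t) = 193 * exp(-0.329*8)
C(8) = 13.88 mg/L


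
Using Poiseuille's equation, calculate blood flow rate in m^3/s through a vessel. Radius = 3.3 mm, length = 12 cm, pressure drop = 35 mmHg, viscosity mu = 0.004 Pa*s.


Q = pi*r^4*dP / (8*mu*L)
r = 0.0033 m, L = 0.12 m
dP = 35 mmHg = 4666.27 Pa
Q = 4.5274e-04 m^3/s


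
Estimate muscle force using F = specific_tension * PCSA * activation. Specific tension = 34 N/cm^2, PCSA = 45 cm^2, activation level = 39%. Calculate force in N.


F = sigma * PCSA * activation
F = 34 * 45 * 0.39
F = 596.7 N


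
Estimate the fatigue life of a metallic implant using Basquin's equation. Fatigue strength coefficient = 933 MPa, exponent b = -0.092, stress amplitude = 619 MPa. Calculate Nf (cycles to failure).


sigma_a = sigma_f' * (2Nf)^b
2Nf = (sigma_a/sigma_f')^(1/b)
2Nf = (619/933)^(1/-0.092)
2Nf = 86.468642
Nf = 43.23


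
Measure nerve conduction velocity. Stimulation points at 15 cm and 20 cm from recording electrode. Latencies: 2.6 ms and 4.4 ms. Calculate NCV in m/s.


Distance = (20 - 15) / 100 = 0.05 m
dt = (4.4 - 2.6) / 1000 = 0.0018 s
NCV = dist / dt = 27.78 m/s


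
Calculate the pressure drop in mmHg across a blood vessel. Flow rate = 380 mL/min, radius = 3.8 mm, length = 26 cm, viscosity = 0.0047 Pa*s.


dP = 8*mu*L*Q / (pi*r^4)
Q = 380 mL/min = 6.33333e-06 m^3/s
dP = 94.5168 Pa = 94.5168 / 133.322 mmHg = 0.7089 mmHg


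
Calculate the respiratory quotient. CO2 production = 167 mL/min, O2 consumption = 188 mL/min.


RQ = VCO2 / VO2
RQ = 167 / 188
RQ = 0.8883


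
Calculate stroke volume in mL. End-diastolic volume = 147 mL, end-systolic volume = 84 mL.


SV = EDV - ESV
SV = 147 - 84
SV = 63 mL


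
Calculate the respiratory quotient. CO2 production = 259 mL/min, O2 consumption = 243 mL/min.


RQ = VCO2 / VO2
RQ = 259 / 243
RQ = 1.066


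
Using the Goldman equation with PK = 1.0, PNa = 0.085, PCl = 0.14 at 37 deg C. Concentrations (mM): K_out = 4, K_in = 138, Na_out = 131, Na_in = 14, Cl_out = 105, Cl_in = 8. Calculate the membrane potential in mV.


Vm = (RT/F)*ln((PK*Ko + PNa*Nao + PCl*Cli)/(PK*Ki + PNa*Nai + PCl*Clo))
Numer = 16.255, Denom = 153.89
Vm = -60.07 mV


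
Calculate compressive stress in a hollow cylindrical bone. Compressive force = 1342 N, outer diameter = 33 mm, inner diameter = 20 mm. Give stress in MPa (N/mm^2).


A = pi*(r_o^2 - r_i^2)
r_o = 16.5 mm, r_i = 10 mm
A = 541.139 mm^2
sigma = F/A = 1342 / 541.139
sigma = 2.48 MPa


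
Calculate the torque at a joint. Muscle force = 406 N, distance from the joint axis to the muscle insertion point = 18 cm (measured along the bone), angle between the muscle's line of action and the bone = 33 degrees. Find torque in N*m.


Torque = F * d * sin(theta)   (moment arm = d*sin(theta))
d = 18 cm = 0.18 m
Torque = 406 * 0.18 * sin(33)
Torque = 39.8 N*m


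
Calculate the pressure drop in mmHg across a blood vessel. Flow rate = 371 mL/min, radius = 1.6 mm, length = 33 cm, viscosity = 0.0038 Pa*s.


dP = 8*mu*L*Q / (pi*r^4)
Q = 371 mL/min = 6.18333e-06 m^3/s
dP = 3012.87 Pa = 3012.87 / 133.322 mmHg = 22.6 mmHg


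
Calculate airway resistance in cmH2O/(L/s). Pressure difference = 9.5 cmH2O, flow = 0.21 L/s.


R = dP / flow
R = 9.5 / 0.21
R = 45.24 cmH2O/(L/s)


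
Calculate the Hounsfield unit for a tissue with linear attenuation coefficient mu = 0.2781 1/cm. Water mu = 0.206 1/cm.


HU = ((mu_tissue - mu_water) / mu_water) * 1000
HU = ((0.2781 - 0.206) / 0.206) * 1000
HU = 350


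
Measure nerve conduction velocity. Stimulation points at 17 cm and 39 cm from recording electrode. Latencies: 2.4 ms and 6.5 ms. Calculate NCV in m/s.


Distance = (39 - 17) / 100 = 0.22 m
dt = (6.5 - 2.4) / 1000 = 0.0041 s
NCV = dist / dt = 53.66 m/s


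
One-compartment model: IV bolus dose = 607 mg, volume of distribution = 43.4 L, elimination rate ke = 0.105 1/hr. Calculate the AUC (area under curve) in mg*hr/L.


C0 = Dose/Vd = 607/43.4 = 13.9862 mg/L
AUC = C0/ke = 13.9862/0.105
AUC = 133.2 mg*hr/L


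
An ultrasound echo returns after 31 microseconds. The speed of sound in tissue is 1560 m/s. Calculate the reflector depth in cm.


depth = c * t / 2
t = 31 us = 3.1000e-05 s
depth = 1560 * 3.1000e-05 / 2
depth = 0.02418 m = 2.418 cm


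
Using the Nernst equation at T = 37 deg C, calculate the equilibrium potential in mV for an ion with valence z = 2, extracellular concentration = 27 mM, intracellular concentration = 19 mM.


E = (RT/(zF)) * ln(C_out/C_in)
T = 37 + 273.15 = 310.15 K
E = (8.314 * 310.15 / (2 * 96485)) * ln(27/19)
E = 4.696 mV


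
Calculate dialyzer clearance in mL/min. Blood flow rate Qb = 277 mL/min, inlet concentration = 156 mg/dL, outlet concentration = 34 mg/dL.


K = Qb * (Cb_in - Cb_out) / Cb_in
K = 277 * (156 - 34) / 156
K = 216.6 mL/min


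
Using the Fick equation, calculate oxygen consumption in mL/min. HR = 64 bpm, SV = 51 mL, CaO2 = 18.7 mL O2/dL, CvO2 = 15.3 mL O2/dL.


CO = HR*SV = 64*51/1000 = 3.264 L/min
a-v O2 diff = 18.7 - 15.3 = 3.4 mL/dL
VO2 = CO * (CaO2-CvO2) * 10 dL/L
VO2 = 3.264 * 3.4 * 10
VO2 = 111 mL/min


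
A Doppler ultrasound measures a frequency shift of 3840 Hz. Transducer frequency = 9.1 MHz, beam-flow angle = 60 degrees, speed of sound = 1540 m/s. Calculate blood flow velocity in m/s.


v = fd * c / (2 * f0 * cos(theta))
v = 3840 * 1540 / (2 * 9.1000e+06 * cos(60))
v = 0.6498 m/s


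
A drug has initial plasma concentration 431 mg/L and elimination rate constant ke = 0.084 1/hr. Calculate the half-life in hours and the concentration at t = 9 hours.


t_half = ln(2) / ke = 0.693147 / 0.084 = 8.252 hr
C(t) = C0 * exp(-ke*t) = 431 * exp(-0.084*9)
C(9) = 202.4 mg/L


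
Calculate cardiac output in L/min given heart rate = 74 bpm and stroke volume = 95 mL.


CO = HR * SV
CO = 74 * 95 / 1000
CO = 7.03 L/min


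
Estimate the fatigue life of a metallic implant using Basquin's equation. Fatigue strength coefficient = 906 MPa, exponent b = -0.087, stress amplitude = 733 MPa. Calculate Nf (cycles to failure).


sigma_a = sigma_f' * (2Nf)^b
2Nf = (sigma_a/sigma_f')^(1/b)
2Nf = (733/906)^(1/-0.087)
2Nf = 11.422198
Nf = 5.711


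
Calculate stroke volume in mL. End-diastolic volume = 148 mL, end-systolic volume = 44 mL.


SV = EDV - ESV
SV = 148 - 44
SV = 104 mL


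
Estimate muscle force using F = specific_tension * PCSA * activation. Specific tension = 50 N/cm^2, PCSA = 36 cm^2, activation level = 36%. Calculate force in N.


F = sigma * PCSA * activation
F = 50 * 36 * 0.36
F = 648 N


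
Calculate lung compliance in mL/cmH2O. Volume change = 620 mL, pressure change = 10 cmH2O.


C = dV / dP
C = 620 / 10
C = 62 mL/cmH2O


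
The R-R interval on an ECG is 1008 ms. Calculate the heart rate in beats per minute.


HR = 60 / RR_interval(s)
RR = 1008 ms = 1.008 s
HR = 60 / 1.008 = 59.52 bpm


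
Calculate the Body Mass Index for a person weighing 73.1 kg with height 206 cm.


BMI = weight / height^2
height = 206 cm = 2.06 m
BMI = 73.1 / 2.06^2
BMI = 17.23 kg/m^2


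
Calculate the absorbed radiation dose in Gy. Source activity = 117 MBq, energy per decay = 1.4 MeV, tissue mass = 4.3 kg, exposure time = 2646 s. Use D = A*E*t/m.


A = 117 MBq = 1.1700e+08 Bq
E = 1.4 MeV = 2.2428e-13 J
D = A*E*t/m = 1.1700e+08*2.2428e-13*2646/4.3
D = 0.01615 Gy


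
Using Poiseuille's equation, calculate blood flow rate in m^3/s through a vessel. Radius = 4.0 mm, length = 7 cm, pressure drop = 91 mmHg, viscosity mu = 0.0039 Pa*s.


Q = pi*r^4*dP / (8*mu*L)
r = 0.004 m, L = 0.07 m
dP = 91 mmHg = 12132.302 Pa
Q = 0.004468 m^3/s


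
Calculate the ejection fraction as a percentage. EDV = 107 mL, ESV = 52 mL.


SV = EDV - ESV = 107 - 52 = 55 mL
EF = SV/EDV * 100 = 55/107 * 100
EF = 51.4%


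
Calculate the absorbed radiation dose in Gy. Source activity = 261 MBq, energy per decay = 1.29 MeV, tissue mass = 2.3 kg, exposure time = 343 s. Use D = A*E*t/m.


A = 261 MBq = 2.6100e+08 Bq
E = 1.29 MeV = 2.06658e-13 J
D = A*E*t/m = 2.6100e+08*2.06658e-13*343/2.3
D = 0.008044 Gy


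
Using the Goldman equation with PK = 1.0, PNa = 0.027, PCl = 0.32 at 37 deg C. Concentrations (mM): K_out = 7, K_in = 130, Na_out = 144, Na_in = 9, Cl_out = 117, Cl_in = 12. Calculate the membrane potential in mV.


Vm = (RT/F)*ln((PK*Ko + PNa*Nao + PCl*Cli)/(PK*Ki + PNa*Nai + PCl*Clo))
Numer = 14.728, Denom = 167.683
Vm = -65 mV


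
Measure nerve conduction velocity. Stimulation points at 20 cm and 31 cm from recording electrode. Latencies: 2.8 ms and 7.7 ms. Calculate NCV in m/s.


Distance = (31 - 20) / 100 = 0.11 m
dt = (7.7 - 2.8) / 1000 = 0.0049 s
NCV = dist / dt = 22.45 m/s


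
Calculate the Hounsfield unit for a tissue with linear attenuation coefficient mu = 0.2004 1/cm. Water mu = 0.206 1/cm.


HU = ((mu_tissue - mu_water) / mu_water) * 1000
HU = ((0.2004 - 0.206) / 0.206) * 1000
HU = -27.18


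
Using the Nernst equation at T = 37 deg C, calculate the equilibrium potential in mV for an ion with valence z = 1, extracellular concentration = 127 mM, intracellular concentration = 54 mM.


E = (RT/(zF)) * ln(C_out/C_in)
T = 37 + 273.15 = 310.15 K
E = (8.314 * 310.15 / (1 * 96485)) * ln(127/54)
E = 22.86 mV


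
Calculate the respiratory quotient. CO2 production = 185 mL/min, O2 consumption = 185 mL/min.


RQ = VCO2 / VO2
RQ = 185 / 185
RQ = 1


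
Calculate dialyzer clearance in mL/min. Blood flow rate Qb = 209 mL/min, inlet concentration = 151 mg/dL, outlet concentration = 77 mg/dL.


K = Qb * (Cb_in - Cb_out) / Cb_in
K = 209 * (151 - 77) / 151
K = 102.4 mL/min


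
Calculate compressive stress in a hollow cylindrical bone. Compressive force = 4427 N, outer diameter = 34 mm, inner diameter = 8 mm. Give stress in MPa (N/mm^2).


A = pi*(r_o^2 - r_i^2)
r_o = 17 mm, r_i = 4 mm
A = 857.655 mm^2
sigma = F/A = 4427 / 857.655
sigma = 5.162 MPa


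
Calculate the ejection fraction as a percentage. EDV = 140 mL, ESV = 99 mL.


SV = EDV - ESV = 140 - 99 = 41 mL
EF = SV/EDV * 100 = 41/140 * 100
EF = 29.29%


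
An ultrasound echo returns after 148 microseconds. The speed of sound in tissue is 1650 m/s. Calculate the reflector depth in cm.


depth = c * t / 2
t = 148 us = 1.4800e-04 s
depth = 1650 * 1.4800e-04 / 2
depth = 0.1221 m = 12.21 cm


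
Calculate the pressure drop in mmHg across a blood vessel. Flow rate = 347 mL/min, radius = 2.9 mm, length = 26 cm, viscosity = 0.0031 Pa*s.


dP = 8*mu*L*Q / (pi*r^4)
Q = 347 mL/min = 5.78333e-06 m^3/s
dP = 167.827 Pa = 167.827 / 133.322 mmHg = 1.259 mmHg


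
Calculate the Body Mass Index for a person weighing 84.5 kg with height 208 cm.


BMI = weight / height^2
height = 208 cm = 2.08 m
BMI = 84.5 / 2.08^2
BMI = 19.53 kg/m^2


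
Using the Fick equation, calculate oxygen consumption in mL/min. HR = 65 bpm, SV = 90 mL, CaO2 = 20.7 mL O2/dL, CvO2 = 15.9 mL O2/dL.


CO = HR*SV = 65*90/1000 = 5.85 L/min
a-v O2 diff = 20.7 - 15.9 = 4.8 mL/dL
VO2 = CO * (CaO2-CvO2) * 10 dL/L
VO2 = 5.85 * 4.8 * 10
VO2 = 280.8 mL/min


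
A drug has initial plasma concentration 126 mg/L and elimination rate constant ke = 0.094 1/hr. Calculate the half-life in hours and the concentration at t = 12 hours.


t_half = ln(2) / ke = 0.693147 / 0.094 = 7.374 hr
C(t) = C0 * exp(-ke*t) = 126 * exp(-0.094*12)
C(12) = 40.78 mg/L


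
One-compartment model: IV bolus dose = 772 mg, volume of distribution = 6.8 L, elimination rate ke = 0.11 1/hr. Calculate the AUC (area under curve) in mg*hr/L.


C0 = Dose/Vd = 772/6.8 = 113.529 mg/L
AUC = C0/ke = 113.529/0.11
AUC = 1032 mg*hr/L


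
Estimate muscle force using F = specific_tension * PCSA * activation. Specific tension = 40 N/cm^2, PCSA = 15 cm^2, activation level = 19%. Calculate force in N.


F = sigma * PCSA * activation
F = 40 * 15 * 0.19
F = 114 N


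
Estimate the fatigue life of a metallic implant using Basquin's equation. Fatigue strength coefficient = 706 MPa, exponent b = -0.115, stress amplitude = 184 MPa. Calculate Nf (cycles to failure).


sigma_a = sigma_f' * (2Nf)^b
2Nf = (sigma_a/sigma_f')^(1/b)
2Nf = (184/706)^(1/-0.115)
2Nf = 119714.5
Nf = 5.986e+04


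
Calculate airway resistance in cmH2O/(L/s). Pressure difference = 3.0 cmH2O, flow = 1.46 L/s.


R = dP / flow
R = 3.0 / 1.46
R = 2.055 cmH2O/(L/s)


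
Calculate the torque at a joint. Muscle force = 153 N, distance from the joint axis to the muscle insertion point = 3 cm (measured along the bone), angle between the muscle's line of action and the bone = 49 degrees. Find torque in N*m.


Torque = F * d * sin(theta)   (moment arm = d*sin(theta))
d = 3 cm = 0.03 m
Torque = 153 * 0.03 * sin(49)
Torque = 3.464 N*m


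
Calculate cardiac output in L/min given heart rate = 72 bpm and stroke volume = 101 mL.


CO = HR * SV
CO = 72 * 101 / 1000
CO = 7.272 L/min


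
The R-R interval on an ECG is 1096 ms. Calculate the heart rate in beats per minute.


HR = 60 / RR_interval(s)
RR = 1096 ms = 1.096 s
HR = 60 / 1.096 = 54.74 bpm


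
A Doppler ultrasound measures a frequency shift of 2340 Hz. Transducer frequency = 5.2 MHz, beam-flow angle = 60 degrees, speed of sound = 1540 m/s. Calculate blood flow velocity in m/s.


v = fd * c / (2 * f0 * cos(theta))
v = 2340 * 1540 / (2 * 5.2000e+06 * cos(60))
v = 0.693 m/s


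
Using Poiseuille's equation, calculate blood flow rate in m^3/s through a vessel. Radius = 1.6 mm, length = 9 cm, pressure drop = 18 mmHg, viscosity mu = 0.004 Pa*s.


Q = pi*r^4*dP / (8*mu*L)
r = 0.0016 m, L = 0.09 m
dP = 18 mmHg = 2399.796 Pa
Q = 1.7156e-05 m^3/s


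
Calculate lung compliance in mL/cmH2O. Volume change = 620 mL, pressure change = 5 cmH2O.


C = dV / dP
C = 620 / 5
C = 124 mL/cmH2O


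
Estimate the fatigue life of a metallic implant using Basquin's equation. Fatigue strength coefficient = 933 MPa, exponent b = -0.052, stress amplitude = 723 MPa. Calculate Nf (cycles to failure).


sigma_a = sigma_f' * (2Nf)^b
2Nf = (sigma_a/sigma_f')^(1/b)
2Nf = (723/933)^(1/-0.052)
2Nf = 134.79685
Nf = 67.4


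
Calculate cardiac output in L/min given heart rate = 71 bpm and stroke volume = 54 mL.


CO = HR * SV
CO = 71 * 54 / 1000
CO = 3.834 L/min


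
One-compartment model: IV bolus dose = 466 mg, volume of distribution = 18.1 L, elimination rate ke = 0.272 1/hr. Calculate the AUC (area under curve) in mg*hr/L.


C0 = Dose/Vd = 466/18.1 = 25.7459 mg/L
AUC = C0/ke = 25.7459/0.272
AUC = 94.65 mg*hr/L


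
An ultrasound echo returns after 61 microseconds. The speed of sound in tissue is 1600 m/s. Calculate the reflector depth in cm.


depth = c * t / 2
t = 61 us = 6.1000e-05 s
depth = 1600 * 6.1000e-05 / 2
depth = 0.0488 m = 4.88 cm


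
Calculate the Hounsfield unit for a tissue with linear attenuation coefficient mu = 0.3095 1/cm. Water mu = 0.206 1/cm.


HU = ((mu_tissue - mu_water) / mu_water) * 1000
HU = ((0.3095 - 0.206) / 0.206) * 1000
HU = 502.4


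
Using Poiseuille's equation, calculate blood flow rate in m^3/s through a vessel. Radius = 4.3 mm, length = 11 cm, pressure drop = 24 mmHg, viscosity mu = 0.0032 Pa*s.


Q = pi*r^4*dP / (8*mu*L)
r = 0.0043 m, L = 0.11 m
dP = 24 mmHg = 3199.728 Pa
Q = 0.00122 m^3/s


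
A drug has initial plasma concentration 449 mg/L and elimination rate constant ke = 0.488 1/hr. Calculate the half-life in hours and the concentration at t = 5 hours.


t_half = ln(2) / ke = 0.693147 / 0.488 = 1.42 hr
C(t) = C0 * exp(-ke*t) = 449 * exp(-0.488*5)
C(5) = 39.14 mg/L


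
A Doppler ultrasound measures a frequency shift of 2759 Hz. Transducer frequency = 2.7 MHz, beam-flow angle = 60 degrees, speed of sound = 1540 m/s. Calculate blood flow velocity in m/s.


v = fd * c / (2 * f0 * cos(theta))
v = 2759 * 1540 / (2 * 2.7000e+06 * cos(60))
v = 1.574 m/s


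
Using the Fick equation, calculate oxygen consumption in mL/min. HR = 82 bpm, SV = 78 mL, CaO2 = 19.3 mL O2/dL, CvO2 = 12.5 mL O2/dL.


CO = HR*SV = 82*78/1000 = 6.396 L/min
a-v O2 diff = 19.3 - 12.5 = 6.8 mL/dL
VO2 = CO * (CaO2-CvO2) * 10 dL/L
VO2 = 6.396 * 6.8 * 10
VO2 = 434.9 mL/min


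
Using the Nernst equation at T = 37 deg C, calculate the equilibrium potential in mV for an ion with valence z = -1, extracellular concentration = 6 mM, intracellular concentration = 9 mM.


E = (RT/(zF)) * ln(C_out/C_in)
T = 37 + 273.15 = 310.15 K
E = (8.314 * 310.15 / (-1 * 96485)) * ln(6/9)
E = 10.84 mV


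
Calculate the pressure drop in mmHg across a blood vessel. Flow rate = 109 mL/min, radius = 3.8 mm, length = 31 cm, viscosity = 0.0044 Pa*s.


dP = 8*mu*L*Q / (pi*r^4)
Q = 109 mL/min = 1.81667e-06 m^3/s
dP = 30.2619 Pa = 30.2619 / 133.322 mmHg = 0.227 mmHg


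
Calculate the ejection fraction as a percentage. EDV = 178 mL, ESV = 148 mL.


SV = EDV - ESV = 178 - 148 = 30 mL
EF = SV/EDV * 100 = 30/178 * 100
EF = 16.85%


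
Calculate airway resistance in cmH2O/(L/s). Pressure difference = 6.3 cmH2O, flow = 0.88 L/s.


R = dP / flow
R = 6.3 / 0.88
R = 7.159 cmH2O/(L/s)


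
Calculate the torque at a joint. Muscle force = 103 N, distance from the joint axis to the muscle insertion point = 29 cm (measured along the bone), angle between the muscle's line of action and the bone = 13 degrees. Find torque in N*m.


Torque = F * d * sin(theta)   (moment arm = d*sin(theta))
d = 29 cm = 0.29 m
Torque = 103 * 0.29 * sin(13)
Torque = 6.719 N*m


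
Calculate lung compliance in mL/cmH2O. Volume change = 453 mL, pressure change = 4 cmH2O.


C = dV / dP
C = 453 / 4
C = 113.2 mL/cmH2O


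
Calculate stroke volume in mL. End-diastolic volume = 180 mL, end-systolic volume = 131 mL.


SV = EDV - ESV
SV = 180 - 131
SV = 49 mL


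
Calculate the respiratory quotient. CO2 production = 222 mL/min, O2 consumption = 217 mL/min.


RQ = VCO2 / VO2
RQ = 222 / 217
RQ = 1.023


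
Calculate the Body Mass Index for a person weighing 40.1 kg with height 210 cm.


BMI = weight / height^2
height = 210 cm = 2.1 m
BMI = 40.1 / 2.1^2
BMI = 9.093 kg/m^2


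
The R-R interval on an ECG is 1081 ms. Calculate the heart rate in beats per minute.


HR = 60 / RR_interval(s)
RR = 1081 ms = 1.081 s
HR = 60 / 1.081 = 55.5 bpm


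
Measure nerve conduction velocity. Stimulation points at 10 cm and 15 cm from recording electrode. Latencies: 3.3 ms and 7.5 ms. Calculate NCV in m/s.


Distance = (15 - 10) / 100 = 0.05 m
dt = (7.5 - 3.3) / 1000 = 0.0042 s
NCV = dist / dt = 11.9 m/s


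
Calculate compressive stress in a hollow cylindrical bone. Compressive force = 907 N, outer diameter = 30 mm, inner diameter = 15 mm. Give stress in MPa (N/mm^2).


A = pi*(r_o^2 - r_i^2)
r_o = 15 mm, r_i = 7.5 mm
A = 530.144 mm^2
sigma = F/A = 907 / 530.144
sigma = 1.711 MPa


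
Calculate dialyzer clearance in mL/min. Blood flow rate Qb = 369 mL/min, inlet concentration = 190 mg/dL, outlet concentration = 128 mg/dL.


K = Qb * (Cb_in - Cb_out) / Cb_in
K = 369 * (190 - 128) / 190
K = 120.4 mL/min


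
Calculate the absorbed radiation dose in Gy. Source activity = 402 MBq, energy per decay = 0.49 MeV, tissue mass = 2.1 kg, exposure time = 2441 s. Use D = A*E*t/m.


A = 402 MBq = 4.0200e+08 Bq
E = 0.49 MeV = 7.8498e-14 J
D = A*E*t/m = 4.0200e+08*7.8498e-14*2441/2.1
D = 0.03668 Gy


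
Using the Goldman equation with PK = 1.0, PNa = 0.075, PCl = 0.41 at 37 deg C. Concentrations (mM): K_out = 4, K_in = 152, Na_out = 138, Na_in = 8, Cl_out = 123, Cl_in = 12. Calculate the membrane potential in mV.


Vm = (RT/F)*ln((PK*Ko + PNa*Nao + PCl*Cli)/(PK*Ki + PNa*Nai + PCl*Clo))
Numer = 19.27, Denom = 203.03
Vm = -62.93 mV


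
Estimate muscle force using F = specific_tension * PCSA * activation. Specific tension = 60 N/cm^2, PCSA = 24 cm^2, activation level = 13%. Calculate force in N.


F = sigma * PCSA * activation
F = 60 * 24 * 0.13
F = 187.2 N


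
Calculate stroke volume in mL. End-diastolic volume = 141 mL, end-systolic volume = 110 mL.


SV = EDV - ESV
SV = 141 - 110
SV = 31 mL


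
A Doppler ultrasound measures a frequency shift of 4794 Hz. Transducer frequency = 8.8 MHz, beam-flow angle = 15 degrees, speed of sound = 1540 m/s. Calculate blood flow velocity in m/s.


v = fd * c / (2 * f0 * cos(theta))
v = 4794 * 1540 / (2 * 8.8000e+06 * cos(15))
v = 0.4343 m/s


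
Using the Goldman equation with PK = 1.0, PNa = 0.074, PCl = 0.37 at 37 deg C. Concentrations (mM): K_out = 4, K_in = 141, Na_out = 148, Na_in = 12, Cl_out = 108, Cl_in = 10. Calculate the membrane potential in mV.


Vm = (RT/F)*ln((PK*Ko + PNa*Nao + PCl*Cli)/(PK*Ki + PNa*Nai + PCl*Clo))
Numer = 18.652, Denom = 181.848
Vm = -60.86 mV


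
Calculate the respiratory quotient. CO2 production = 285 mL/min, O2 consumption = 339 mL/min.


RQ = VCO2 / VO2
RQ = 285 / 339
RQ = 0.8407


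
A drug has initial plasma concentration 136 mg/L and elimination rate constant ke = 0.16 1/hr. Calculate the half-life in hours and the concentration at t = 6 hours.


t_half = ln(2) / ke = 0.693147 / 0.16 = 4.332 hr
C(t) = C0 * exp(-ke*t) = 136 * exp(-0.16*6)
C(6) = 52.07 mg/L


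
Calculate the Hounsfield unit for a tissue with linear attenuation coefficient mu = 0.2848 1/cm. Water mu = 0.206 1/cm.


HU = ((mu_tissue - mu_water) / mu_water) * 1000
HU = ((0.2848 - 0.206) / 0.206) * 1000
HU = 382.5


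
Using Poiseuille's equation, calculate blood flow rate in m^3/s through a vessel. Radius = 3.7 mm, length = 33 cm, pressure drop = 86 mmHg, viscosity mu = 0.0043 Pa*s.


Q = pi*r^4*dP / (8*mu*L)
r = 0.0037 m, L = 0.33 m
dP = 86 mmHg = 11465.692 Pa
Q = 5.9468e-04 m^3/s


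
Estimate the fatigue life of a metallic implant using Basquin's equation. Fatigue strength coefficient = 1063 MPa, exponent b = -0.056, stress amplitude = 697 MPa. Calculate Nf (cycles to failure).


sigma_a = sigma_f' * (2Nf)^b
2Nf = (sigma_a/sigma_f')^(1/b)
2Nf = (697/1063)^(1/-0.056)
2Nf = 1875.9574
Nf = 938


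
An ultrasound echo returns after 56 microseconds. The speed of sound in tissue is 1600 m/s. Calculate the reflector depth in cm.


depth = c * t / 2
t = 56 us = 5.6000e-05 s
depth = 1600 * 5.6000e-05 / 2
depth = 0.0448 m = 4.48 cm


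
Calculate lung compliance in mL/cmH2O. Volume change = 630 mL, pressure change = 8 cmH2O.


C = dV / dP
C = 630 / 8
C = 78.75 mL/cmH2O


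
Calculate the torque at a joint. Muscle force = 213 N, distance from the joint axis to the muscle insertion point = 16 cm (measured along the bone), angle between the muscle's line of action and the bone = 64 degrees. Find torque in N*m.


Torque = F * d * sin(theta)   (moment arm = d*sin(theta))
d = 16 cm = 0.16 m
Torque = 213 * 0.16 * sin(64)
Torque = 30.63 N*m


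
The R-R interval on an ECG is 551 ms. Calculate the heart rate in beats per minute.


HR = 60 / RR_interval(s)
RR = 551 ms = 0.551 s
HR = 60 / 0.551 = 108.9 bpm


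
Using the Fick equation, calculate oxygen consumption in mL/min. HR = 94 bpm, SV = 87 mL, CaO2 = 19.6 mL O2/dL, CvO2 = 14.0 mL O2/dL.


CO = HR*SV = 94*87/1000 = 8.178 L/min
a-v O2 diff = 19.6 - 14.0 = 5.6 mL/dL
VO2 = CO * (CaO2-CvO2) * 10 dL/L
VO2 = 8.178 * 5.6 * 10
VO2 = 458 mL/min


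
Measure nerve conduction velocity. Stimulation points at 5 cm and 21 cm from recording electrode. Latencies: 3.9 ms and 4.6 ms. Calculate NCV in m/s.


Distance = (21 - 5) / 100 = 0.16 m
dt = (4.6 - 3.9) / 1000 = 7.0000e-04 s
NCV = dist / dt = 228.6 m/s


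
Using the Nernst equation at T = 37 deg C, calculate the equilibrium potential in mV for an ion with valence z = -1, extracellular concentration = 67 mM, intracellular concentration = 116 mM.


E = (RT/(zF)) * ln(C_out/C_in)
T = 37 + 273.15 = 310.15 K
E = (8.314 * 310.15 / (-1 * 96485)) * ln(67/116)
E = 14.67 mV


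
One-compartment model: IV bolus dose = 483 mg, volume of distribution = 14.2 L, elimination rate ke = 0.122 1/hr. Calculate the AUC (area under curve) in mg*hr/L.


C0 = Dose/Vd = 483/14.2 = 34.0141 mg/L
AUC = C0/ke = 34.0141/0.122
AUC = 278.8 mg*hr/L


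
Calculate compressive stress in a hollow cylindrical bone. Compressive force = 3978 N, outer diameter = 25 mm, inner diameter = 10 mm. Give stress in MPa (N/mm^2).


A = pi*(r_o^2 - r_i^2)
r_o = 12.5 mm, r_i = 5 mm
A = 412.334 mm^2
sigma = F/A = 3978 / 412.334
sigma = 9.648 MPa


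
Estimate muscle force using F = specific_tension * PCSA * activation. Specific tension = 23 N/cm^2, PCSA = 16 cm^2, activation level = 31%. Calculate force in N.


F = sigma * PCSA * activation
F = 23 * 16 * 0.31
F = 114.1 N


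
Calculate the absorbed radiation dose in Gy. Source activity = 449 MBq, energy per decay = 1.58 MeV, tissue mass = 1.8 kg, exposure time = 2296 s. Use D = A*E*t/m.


A = 449 MBq = 4.4900e+08 Bq
E = 1.58 MeV = 2.53116e-13 J
D = A*E*t/m = 4.4900e+08*2.53116e-13*2296/1.8
D = 0.145 Gy


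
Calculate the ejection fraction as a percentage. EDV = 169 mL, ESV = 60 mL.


SV = EDV - ESV = 169 - 60 = 109 mL
EF = SV/EDV * 100 = 109/169 * 100
EF = 64.5%
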